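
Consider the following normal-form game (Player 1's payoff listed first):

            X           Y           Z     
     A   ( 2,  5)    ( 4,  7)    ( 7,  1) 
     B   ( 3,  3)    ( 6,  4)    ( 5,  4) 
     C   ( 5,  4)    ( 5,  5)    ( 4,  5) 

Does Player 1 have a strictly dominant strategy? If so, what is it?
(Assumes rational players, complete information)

No strictly dominant strategy exists for Player 1

Work:
A strategy strictly dominates another if it gives a strictly higher payoff against every opponent action. Compare each pair of P1's strategies column-by-column:
  A vs B: [2 vs 3, 4 vs 6, 7 vs 5] → A does not strictly dominate B (column X: 2 ≤ 3)
  A vs C: [2 vs 5, 4 vs 5, 7 vs 4] → A does not strictly dominate C (column X: 2 ≤ 5)
  B vs A: [3 vs 2, 6 vs 4, 5 vs 7] → B does not strictly dominate A (column Z: 5 ≤ 7)
  B vs C: [3 vs 5, 6 vs 5, 5 vs 4] → B does not strictly dominate C (column X: 3 ≤ 5)
  C vs A: [5 vs 2, 5 vs 4, 4 vs 7] → C does not strictly dominate A (column Z: 4 ≤ 7)
  C vs B: [5 vs 3, 5 vs 6, 4 vs 5] → C does not strictly dominate B (column Y: 5 ≤ 6)
No single strategy strictly dominates all others → no strictly dominant strategy.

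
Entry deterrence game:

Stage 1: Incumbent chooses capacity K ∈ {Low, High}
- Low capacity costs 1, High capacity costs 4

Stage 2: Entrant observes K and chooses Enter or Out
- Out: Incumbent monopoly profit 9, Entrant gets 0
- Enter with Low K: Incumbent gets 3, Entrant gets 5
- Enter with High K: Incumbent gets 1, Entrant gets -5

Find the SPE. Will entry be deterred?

SPE: (High, Enter|Low, Out|High); Entry deterred. Incumbent net profit = 5

Work:
After Low K: Entrant enters (5 > 0)
After High K: Entrant stays out (-5 < 0)
Incumbent: Low → 3−1=2, High → 9−4=5
Incumbent chooses High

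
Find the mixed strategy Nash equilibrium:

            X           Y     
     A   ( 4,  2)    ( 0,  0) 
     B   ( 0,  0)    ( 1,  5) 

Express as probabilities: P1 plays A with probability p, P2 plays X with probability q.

p = 0.7143, q = 0.2

Work:
Find probabilities that make opponent indifferent:
P2 chooses q to make P1 indifferent between A and B
P1 chooses p to make P2 indifferent between X and Y
Mixed NE: P1 plays (A: 0.7143, B: 0.2857), P2 plays (X: 0.2, Y: 0.8)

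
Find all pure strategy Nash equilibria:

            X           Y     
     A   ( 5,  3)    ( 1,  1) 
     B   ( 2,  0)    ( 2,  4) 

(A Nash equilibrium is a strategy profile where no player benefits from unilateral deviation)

Nash equilibrium: (A, X), (B, Y)

Work:
Best responses:
  P1 vs X: payoffs [5, 2] → best response A (payoff 5)
  P1 vs Y: payoffs [1, 2] → best response B (payoff 2)
  P2 vs A: payoffs [3, 1] → best response X (payoff 3)
  P2 vs B: payoffs [0, 4] → best response Y (payoff 4)
Mutual best responses: (A,X), (B,Y) → Nash equilibria.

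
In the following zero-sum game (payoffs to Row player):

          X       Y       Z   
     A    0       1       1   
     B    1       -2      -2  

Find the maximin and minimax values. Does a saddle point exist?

Maximin = 0, Minimax = 1, Saddle: False

Work:
Row minimums: [0, -2] → maximin = 0
Column maximums: [1, 1, 1] → minimax = 1
No saddle point (maximin ≠ minimax). Mixed strategy needed.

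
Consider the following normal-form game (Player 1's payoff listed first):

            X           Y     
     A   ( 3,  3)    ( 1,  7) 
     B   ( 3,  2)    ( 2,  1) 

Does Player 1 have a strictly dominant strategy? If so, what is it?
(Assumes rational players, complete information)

No strictly dominant strategy exists for Player 1

Work:
A strategy strictly dominates another if it gives a strictly higher payoff against every opponent action. Compare each pair of P1's strategies column-by-column:
  A vs B: [3 vs 3, 1 vs 2] → A does not strictly dominate B (column X: 3 ≤ 3)
  B vs A: [3 vs 3, 2 vs 1] → B does not strictly dominate A (column X: 3 ≤ 3)
No single strategy strictly dominates all others → no strictly dominant strategy.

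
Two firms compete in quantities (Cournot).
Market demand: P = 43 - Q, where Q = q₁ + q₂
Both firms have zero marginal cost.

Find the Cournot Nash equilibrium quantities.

q₁* = q₂* = 14.33; P* = 14.33

Work:
Profit: π_i = P·q_i = (a - q_i - q_j)·q_i
FOC: ∂π_i/∂q_i = a - 2q_i - q_j = 0
Reaction function: q_i = (43 - q_j)/2
Symmetry: q* = 43/3 = 14.33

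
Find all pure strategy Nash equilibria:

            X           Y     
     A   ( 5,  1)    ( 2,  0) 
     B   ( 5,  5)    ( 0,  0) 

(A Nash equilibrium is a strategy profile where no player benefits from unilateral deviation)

Nash equilibrium: (A, X), (B, X)

Work:
Best responses:
  P1 vs X: payoffs [5, 5] → best response A/B (payoff 5)
  P1 vs Y: payoffs [2, 0] → best response A (payoff 2)
  P2 vs A: payoffs [1, 0] → best response X (payoff 1)
  P2 vs B: payoffs [5, 0] → best response X (payoff 5)
Mutual best responses: (A,X), (B,X) → Nash equilibria.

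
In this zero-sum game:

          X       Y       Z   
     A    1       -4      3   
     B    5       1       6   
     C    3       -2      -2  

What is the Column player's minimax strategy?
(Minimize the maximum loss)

Column should play Y, value = 1

Work:
Column player minimizes Row's maximum payoff:
Column X: max payoff to Row = 5
Column Y: max payoff to Row = 1
Column Z: max payoff to Row = 6
Minimum is 1, achieved by column Y.
Minimax strategy: Y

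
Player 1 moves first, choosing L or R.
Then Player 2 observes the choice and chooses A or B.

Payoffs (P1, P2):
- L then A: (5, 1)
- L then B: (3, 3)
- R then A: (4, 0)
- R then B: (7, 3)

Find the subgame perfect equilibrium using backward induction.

P1 plays R, P2 plays B after L and B after R; Payoff (7, 3)

Work:
Backward induction:
After L: P2 chooses B → P1 gets 3
After R: P2 chooses B → P1 gets 7
P1 chooses R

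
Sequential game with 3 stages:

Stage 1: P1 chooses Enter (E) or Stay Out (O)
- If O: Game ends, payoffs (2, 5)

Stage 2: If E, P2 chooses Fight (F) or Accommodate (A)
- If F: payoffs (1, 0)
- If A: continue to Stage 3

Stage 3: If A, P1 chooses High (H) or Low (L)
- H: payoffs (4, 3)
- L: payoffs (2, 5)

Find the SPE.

SPE: (E, A, H); Outcome (4, 3)

Work:
Stage 3: P1 chooses H (4 vs 2)
Stage 2: P2: F->0, A->3 (anticipating H). Choose A
Stage 1: P1: O->2, E->4 (anticipating A, H). Choose E
SPE path: E -> A -> H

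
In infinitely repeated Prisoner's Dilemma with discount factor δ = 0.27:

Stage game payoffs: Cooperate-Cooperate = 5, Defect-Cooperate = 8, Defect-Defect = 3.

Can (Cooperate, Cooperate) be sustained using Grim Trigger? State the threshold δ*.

δ* = 0.6; since δ = 0.27 < 0.6, cooperation cannot be sustained

Work:
For Grim Trigger:
Cooperate forever: 5/(1-δ)
Defect then punished: 8 + 3·δ/(1-δ)
Need: 5/(1-δ) ≥ 8 + 3·δ/(1-δ)
Solving: δ ≥ (T-R)/(T-P) = (8-5)/(8-3) = 0.6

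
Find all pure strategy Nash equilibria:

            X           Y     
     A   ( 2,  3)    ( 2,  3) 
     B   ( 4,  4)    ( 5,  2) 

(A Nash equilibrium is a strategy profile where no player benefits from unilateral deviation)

Nash equilibrium: (B, X)

Work:
Best responses:
  P1 vs X: payoffs [2, 4] → best response B (payoff 4)
  P1 vs Y: payoffs [2, 5] → best response B (payoff 5)
  P2 vs A: payoffs [3, 3] → best response X/Y (payoff 3)
  P2 vs B: payoffs [4, 2] → best response X (payoff 4)
Mutual best responses: (B,X) → Nash equilibria.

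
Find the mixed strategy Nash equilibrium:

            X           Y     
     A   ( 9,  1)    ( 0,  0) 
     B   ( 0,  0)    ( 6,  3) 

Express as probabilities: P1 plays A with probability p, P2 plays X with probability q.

p = 0.75, q = 0.4

Work:
Find probabilities that make opponent indifferent:
P2 chooses q to make P1 indifferent between A and B
P1 chooses p to make P2 indifferent between X and Y
Mixed NE: P1 plays (A: 0.75, B: 0.25), P2 plays (X: 0.4, Y: 0.6)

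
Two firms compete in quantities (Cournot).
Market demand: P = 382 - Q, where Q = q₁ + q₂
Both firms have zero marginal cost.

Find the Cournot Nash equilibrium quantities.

q₁* = q₂* = 127.33; P* = 127.33

Work:
Profit: π_i = P·q_i = (a - q_i - q_j)·q_i
FOC: ∂π_i/∂q_i = a - 2q_i - q_j = 0
Reaction function: q_i = (382 - q_j)/2
Symmetry: q* = 382/3 = 127.33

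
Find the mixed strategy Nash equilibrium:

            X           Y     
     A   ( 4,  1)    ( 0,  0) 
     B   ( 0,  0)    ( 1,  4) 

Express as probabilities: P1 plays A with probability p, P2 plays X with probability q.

p = 0.8, q = 0.2

Work:
Find probabilities that make opponent indifferent:
P2 chooses q to make P1 indifferent between A and B
P1 chooses p to make P2 indifferent between X and Y
Mixed NE: P1 plays (A: 0.8, B: 0.2), P2 plays (X: 0.2, Y: 0.8)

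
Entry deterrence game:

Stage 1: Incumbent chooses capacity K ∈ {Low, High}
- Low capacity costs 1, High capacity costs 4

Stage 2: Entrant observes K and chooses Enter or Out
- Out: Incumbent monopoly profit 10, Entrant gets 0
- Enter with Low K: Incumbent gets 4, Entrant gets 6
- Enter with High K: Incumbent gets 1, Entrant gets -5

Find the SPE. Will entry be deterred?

SPE: (High, Enter|Low, Out|High); Entry deterred. Incumbent net profit = 6

Work:
After Low K: Entrant enters (6 > 0)
After High K: Entrant stays out (-5 < 0)
Incumbent: Low → 4−1=3, High → 10−4=6
Incumbent chooses High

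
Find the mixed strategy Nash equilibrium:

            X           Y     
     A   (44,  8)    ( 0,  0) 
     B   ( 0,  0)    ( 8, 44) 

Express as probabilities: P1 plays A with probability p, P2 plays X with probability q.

p = 0.8462, q = 0.1538

Work:
Find probabilities that make opponent indifferent:
P2 chooses q to make P1 indifferent between A and B
P1 chooses p to make P2 indifferent between X and Y
Mixed NE: P1 plays (A: 0.8462, B: 0.1538), P2 plays (X: 0.1538, Y: 0.8462)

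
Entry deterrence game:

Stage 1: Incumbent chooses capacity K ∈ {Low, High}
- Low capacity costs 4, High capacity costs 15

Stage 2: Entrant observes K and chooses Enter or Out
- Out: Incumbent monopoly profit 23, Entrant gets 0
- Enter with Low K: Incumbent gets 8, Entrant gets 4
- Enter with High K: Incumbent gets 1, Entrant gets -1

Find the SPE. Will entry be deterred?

SPE: (High, Enter|Low, Out|High); Entry deterred. Incumbent net profit = 8

Work:
After Low K: Entrant enters (4 > 0)
After High K: Entrant stays out (-1 < 0)
Incumbent: Low → 8−4=4, High → 23−15=8
Incumbent chooses High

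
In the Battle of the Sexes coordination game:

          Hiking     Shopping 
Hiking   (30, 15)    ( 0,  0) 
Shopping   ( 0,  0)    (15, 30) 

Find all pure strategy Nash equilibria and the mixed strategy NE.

Pure NE: (Hiking, Hiking) and (Shopping, Shopping); Mixed NE: p = 0.6667, q = 0.3333

Work:
Check pure NE:
(Hiking, Hiking): (30, 15) - no unilateral deviation beneficial
(Shopping, Shopping): (15, 30) - no unilateral deviation beneficial
Mixed NE: P1 plays Hiking with p = 0.6667, P2 plays Hiking with q = 0.3333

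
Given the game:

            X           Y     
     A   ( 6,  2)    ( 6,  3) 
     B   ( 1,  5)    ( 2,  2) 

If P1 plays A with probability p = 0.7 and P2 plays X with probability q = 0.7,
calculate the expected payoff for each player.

E[P1] = 4.59, E[P2] = 2.84

Work:
E[P1] = p·q·π₁(A,X) + p·(1-q)·π₁(A,Y) + (1-p)·q·π₁(B,X) + (1-p)·(1-q)·π₁(B,Y)
= 0.7·0.7·6 + 0.7·0.3·6 + 0.3·0.7·1 + 0.3·0.3·2
= 4.59

E[P2] = 2.84 (similar calculation)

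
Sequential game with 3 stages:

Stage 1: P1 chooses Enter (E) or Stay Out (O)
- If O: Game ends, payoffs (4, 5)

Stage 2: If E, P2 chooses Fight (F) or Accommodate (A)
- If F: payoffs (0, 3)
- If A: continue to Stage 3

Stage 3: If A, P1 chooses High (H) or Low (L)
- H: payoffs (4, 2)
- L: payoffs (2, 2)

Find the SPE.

SPE: (O, F, H); Outcome (4, 5)

Work:
Stage 3: P1 chooses H (4 vs 2)
Stage 2: P2: F->3, A->2 (anticipating H). Choose F
Stage 1: P1: O->4, E->0 (anticipating F, H). Choose O
SPE path: O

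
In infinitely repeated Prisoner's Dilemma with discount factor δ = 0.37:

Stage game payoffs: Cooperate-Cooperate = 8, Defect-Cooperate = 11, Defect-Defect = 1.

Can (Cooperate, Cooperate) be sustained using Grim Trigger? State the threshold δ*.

δ* = 0.3; since δ = 0.37 ≥ 0.3, cooperation can be sustained

Work:
For Grim Trigger:
Cooperate forever: 8/(1-δ)
Defect then punished: 11 + 1·δ/(1-δ)
Need: 8/(1-δ) ≥ 11 + 1·δ/(1-δ)
Solving: δ ≥ (T-R)/(T-P) = (11-8)/(11-1) = 0.3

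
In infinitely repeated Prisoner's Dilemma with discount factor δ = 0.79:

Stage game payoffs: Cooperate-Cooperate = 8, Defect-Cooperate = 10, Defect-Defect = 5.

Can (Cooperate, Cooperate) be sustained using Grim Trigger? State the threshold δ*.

δ* = 0.4; since δ = 0.79 ≥ 0.4, cooperation can be sustained

Work:
For Grim Trigger:
Cooperate forever: 8/(1-δ)
Defect then punished: 10 + 5·δ/(1-δ)
Need: 8/(1-δ) ≥ 10 + 5·δ/(1-δ)
Solving: δ ≥ (T-R)/(T-P) = (10-8)/(10-5) = 0.4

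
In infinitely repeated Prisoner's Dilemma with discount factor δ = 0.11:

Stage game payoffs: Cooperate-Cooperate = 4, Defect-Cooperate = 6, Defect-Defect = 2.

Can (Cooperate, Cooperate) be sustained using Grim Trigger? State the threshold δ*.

δ* = 0.5; since δ = 0.11 < 0.5, cooperation cannot be sustained

Work:
For Grim Trigger:
Cooperate forever: 4/(1-δ)
Defect then punished: 6 + 2·δ/(1-δ)
Need: 4/(1-δ) ≥ 6 + 2·δ/(1-δ)
Solving: δ ≥ (T-R)/(T-P) = (6-4)/(6-2) = 0.5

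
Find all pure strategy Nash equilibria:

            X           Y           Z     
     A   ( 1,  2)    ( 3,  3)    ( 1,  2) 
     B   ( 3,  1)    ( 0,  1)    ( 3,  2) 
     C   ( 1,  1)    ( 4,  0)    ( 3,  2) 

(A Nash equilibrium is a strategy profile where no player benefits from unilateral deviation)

Nash equilibrium: (B, Z), (C, Z)

Work:
Best responses:
  P1 vs X: payoffs [1, 3, 1] → best response B (payoff 3)
  P1 vs Y: payoffs [3, 0, 4] → best response C (payoff 4)
  P1 vs Z: payoffs [1, 3, 3] → best response B/C (payoff 3)
  P2 vs A: payoffs [2, 3, 2] → best response Y (payoff 3)
  P2 vs B: payoffs [1, 1, 2] → best response Z (payoff 2)
  P2 vs C: payoffs [1, 0, 2] → best response Z (payoff 2)
Mutual best responses: (B,Z), (C,Z) → Nash equilibria.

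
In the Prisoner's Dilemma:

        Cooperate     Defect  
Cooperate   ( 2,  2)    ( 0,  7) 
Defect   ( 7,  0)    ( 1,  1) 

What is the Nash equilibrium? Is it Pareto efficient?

(Defect, Defect) is NE; not Pareto efficient

Work:
Defect dominates Cooperate for both players:
If P2 cooperates: Defect (7) > Cooperate (2)
If P2 defects: Defect (1) > Cooperate (0)
NE: (Defect, Defect) with payoff (1, 1)
But (Cooperate, Cooperate) = (2, 2) Pareto dominates (1, 1)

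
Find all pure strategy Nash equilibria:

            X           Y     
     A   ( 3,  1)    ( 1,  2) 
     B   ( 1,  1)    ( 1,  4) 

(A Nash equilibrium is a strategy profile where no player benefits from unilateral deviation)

Nash equilibrium: (A, Y), (B, Y)

Work:
Best responses:
  P1 vs X: payoffs [3, 1] → best response A (payoff 3)
  P1 vs Y: payoffs [1, 1] → best response A/B (payoff 1)
  P2 vs A: payoffs [1, 2] → best response Y (payoff 2)
  P2 vs B: payoffs [1, 4] → best response Y (payoff 4)
Mutual best responses: (A,Y), (B,Y) → Nash equilibria.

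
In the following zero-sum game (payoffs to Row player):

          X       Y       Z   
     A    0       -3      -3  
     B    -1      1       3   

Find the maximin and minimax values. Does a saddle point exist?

Maximin = -1, Minimax = 0, Saddle: False

Work:
Row minimums: [-3, -1] → maximin = -1
Column maximums: [0, 1, 3] → minimax = 0
No saddle point (maximin ≠ minimax). Mixed strategy needed.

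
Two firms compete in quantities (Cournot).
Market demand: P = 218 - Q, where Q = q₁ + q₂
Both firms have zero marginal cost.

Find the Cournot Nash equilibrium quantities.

q₁* = q₂* = 72.67; P* = 72.67

Work:
Profit: π_i = P·q_i = (a - q_i - q_j)·q_i
FOC: ∂π_i/∂q_i = a - 2q_i - q_j = 0
Reaction function: q_i = (218 - q_j)/2
Symmetry: q* = 218/3 = 72.67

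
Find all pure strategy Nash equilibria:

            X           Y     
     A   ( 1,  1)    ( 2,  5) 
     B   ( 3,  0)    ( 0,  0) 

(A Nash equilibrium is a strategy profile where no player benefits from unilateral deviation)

Nash equilibrium: (A, Y), (B, X)

Work:
Best responses:
  P1 vs X: payoffs [1, 3] → best response B (payoff 3)
  P1 vs Y: payoffs [2, 0] → best response A (payoff 2)
  P2 vs A: payoffs [1, 5] → best response Y (payoff 5)
  P2 vs B: payoffs [0, 0] → best response X/Y (payoff 0)
Mutual best responses: (A,Y), (B,X) → Nash equilibria.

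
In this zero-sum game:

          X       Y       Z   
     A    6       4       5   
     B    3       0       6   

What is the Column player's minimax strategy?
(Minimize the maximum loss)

Column should play Y, value = 4

Work:
Column player minimizes Row's maximum payoff:
Column X: max payoff to Row = 6
Column Y: max payoff to Row = 4
Column Z: max payoff to Row = 6
Minimum is 4, achieved by column Y.
Minimax strategy: Y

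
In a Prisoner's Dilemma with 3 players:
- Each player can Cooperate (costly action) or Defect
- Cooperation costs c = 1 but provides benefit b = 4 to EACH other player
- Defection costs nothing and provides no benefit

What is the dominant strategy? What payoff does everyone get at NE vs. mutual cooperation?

Dominant: Defect; NE payoff = 0; Coop payoff = 7

Work:
Defect dominates (saves cost c = 1, benefit to others is external)
NE: All defect → everyone gets 0
If all cooperate: each receives (2)×4 - 1 = 7
Social dilemma: 7 > 0 but NE gives 0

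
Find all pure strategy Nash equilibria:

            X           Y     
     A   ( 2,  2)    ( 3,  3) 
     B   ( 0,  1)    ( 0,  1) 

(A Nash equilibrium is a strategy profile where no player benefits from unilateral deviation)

Nash equilibrium: (A, Y)

Work:
Best responses:
  P1 vs X: payoffs [2, 0] → best response A (payoff 2)
  P1 vs Y: payoffs [3, 0] → best response A (payoff 3)
  P2 vs A: payoffs [2, 3] → best response Y (payoff 3)
  P2 vs B: payoffs [1, 1] → best response X/Y (payoff 1)
Mutual best responses: (A,Y) → Nash equilibria.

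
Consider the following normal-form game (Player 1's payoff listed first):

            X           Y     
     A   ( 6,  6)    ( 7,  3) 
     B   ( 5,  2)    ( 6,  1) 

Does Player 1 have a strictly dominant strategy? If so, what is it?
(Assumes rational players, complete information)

Yes, Player 1's strictly dominant strategy is A

Work:
A strategy strictly dominates another if it gives a strictly higher payoff against every opponent action. Compare each pair of P1's strategies column-by-column:
  A vs B: [6 vs 5, 7 vs 6] → A strictly dominates B
  B vs A: [5 vs 6, 6 vs 7] → B does not strictly dominate A (column X: 5 ≤ 6)
A strictly dominates every other strategy → strictly dominant.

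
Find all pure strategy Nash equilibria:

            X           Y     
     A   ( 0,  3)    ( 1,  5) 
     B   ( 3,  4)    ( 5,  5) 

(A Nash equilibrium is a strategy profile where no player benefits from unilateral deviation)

Nash equilibrium: (B, Y)

Work:
Best responses:
  P1 vs X: payoffs [0, 3] → best response B (payoff 3)
  P1 vs Y: payoffs [1, 5] → best response B (payoff 5)
  P2 vs A: payoffs [3, 5] → best response Y (payoff 5)
  P2 vs B: payoffs [4, 5] → best response Y (payoff 5)
Mutual best responses: (B,Y) → Nash equilibria.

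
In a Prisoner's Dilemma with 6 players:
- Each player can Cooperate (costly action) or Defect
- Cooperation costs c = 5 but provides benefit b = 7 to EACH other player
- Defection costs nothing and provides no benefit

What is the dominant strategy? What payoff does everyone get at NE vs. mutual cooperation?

Dominant: Defect; NE payoff = 0; Coop payoff = 30

Work:
Defect dominates (saves cost c = 5, benefit to others is external)
NE: All defect → everyone gets 0
If all cooperate: each receives (5)×7 - 5 = 30
Social dilemma: 30 > 0 but NE gives 0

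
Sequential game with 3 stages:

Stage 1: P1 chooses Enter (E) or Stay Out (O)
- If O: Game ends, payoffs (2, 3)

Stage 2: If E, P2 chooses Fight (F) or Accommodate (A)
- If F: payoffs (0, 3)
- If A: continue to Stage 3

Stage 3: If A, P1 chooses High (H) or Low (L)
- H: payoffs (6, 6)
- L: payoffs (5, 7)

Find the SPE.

SPE: (E, A, H); Outcome (6, 6)

Work:
Stage 3: P1 chooses H (6 vs 5)
Stage 2: P2: F->3, A->6 (anticipating H). Choose A
Stage 1: P1: O->2, E->6 (anticipating A, H). Choose E
SPE path: E -> A -> H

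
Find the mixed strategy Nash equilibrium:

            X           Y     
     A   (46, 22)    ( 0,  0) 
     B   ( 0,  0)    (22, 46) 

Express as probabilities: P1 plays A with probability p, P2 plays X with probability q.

p = 0.6765, q = 0.3235

Work:
Find probabilities that make opponent indifferent:
P2 chooses q to make P1 indifferent between A and B
P1 chooses p to make P2 indifferent between X and Y
Mixed NE: P1 plays (A: 0.6765, B: 0.3235), P2 plays (X: 0.3235, Y: 0.6765)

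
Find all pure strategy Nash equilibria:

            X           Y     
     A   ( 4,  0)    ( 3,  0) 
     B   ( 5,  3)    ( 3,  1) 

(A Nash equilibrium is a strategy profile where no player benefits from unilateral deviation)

Nash equilibrium: (A, Y), (B, X)

Work:
Best responses:
  P1 vs X: payoffs [4, 5] → best response B (payoff 5)
  P1 vs Y: payoffs [3, 3] → best response A/B (payoff 3)
  P2 vs A: payoffs [0, 0] → best response X/Y (payoff 0)
  P2 vs B: payoffs [3, 1] → best response X (payoff 3)
Mutual best responses: (A,Y), (B,X) → Nash equilibria.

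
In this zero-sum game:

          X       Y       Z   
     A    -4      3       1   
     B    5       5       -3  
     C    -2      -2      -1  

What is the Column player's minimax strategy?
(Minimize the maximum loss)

Column should play Z, value = 1

Work:
Column player minimizes Row's maximum payoff:
Column X: max payoff to Row = 5
Column Y: max payoff to Row = 5
Column Z: max payoff to Row = 1
Minimum is 1, achieved by column Z.
Minimax strategy: Z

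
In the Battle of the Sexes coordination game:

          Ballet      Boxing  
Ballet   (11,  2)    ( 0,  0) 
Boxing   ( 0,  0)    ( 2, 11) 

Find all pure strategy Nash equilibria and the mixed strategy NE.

Pure NE: (Ballet, Ballet) and (Boxing, Boxing); Mixed NE: p = 0.8462, q = 0.1538

Work:
Check pure NE:
(Ballet, Ballet): (11, 2) - no unilateral deviation beneficial
(Boxing, Boxing): (2, 11) - no unilateral deviation beneficial
Mixed NE: P1 plays Ballet with p = 0.8462, P2 plays Ballet with q = 0.1538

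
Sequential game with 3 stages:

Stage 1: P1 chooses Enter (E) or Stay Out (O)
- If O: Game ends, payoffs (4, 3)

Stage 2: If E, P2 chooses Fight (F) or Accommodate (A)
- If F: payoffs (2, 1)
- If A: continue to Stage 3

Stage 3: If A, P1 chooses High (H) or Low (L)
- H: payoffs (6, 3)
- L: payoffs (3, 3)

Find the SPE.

SPE: (E, A, H); Outcome (6, 3)

Work:
Stage 3: P1 chooses H (6 vs 3)
Stage 2: P2: F->1, A->3 (anticipating H). Choose A
Stage 1: P1: O->4, E->6 (anticipating A, H). Choose E
SPE path: E -> A -> H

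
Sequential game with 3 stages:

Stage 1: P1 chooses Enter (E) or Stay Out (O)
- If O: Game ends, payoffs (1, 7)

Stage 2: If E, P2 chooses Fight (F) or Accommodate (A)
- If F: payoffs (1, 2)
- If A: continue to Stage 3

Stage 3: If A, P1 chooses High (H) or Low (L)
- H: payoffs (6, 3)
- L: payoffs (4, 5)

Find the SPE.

SPE: (E, A, H); Outcome (6, 3)

Work:
Stage 3: P1 chooses H (6 vs 4)
Stage 2: P2: F->2, A->3 (anticipating H). Choose A
Stage 1: P1: O->1, E->6 (anticipating A, H). Choose E
SPE path: E -> A -> H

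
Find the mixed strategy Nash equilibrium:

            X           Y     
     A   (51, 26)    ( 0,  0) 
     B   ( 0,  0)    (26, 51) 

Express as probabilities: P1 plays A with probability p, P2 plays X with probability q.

p = 0.6623, q = 0.3377

Work:
Find probabilities that make opponent indifferent:
P2 chooses q to make P1 indifferent between A and B
P1 chooses p to make P2 indifferent between X and Y
Mixed NE: P1 plays (A: 0.6623, B: 0.3377), P2 plays (X: 0.3377, Y: 0.6623)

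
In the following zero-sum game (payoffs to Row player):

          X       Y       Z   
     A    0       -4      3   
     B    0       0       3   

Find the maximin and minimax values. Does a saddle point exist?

Maximin = 0, Minimax = 0, Saddle: True

Work:
Row minimums: [-4, 0] → maximin = 0
Column maximums: [0, 0, 3] → minimax = 0
Saddle point exists! Game value = 0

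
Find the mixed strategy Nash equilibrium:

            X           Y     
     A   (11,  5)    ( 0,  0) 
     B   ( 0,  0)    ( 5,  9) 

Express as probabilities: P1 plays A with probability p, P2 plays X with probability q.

p = 0.6429, q = 0.3125

Work:
Find probabilities that make opponent indifferent:
P2 chooses q to make P1 indifferent between A and B
P1 chooses p to make P2 indifferent between X and Y
Mixed NE: P1 plays (A: 0.6429, B: 0.3571), P2 plays (X: 0.3125, Y: 0.6875)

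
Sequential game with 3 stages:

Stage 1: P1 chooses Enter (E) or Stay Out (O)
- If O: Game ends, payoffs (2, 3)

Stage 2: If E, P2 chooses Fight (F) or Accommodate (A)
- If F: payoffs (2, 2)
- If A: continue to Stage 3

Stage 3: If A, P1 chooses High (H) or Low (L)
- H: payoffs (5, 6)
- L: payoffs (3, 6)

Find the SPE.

SPE: (E, A, H); Outcome (5, 6)

Work:
Stage 3: P1 chooses H (5 vs 3)
Stage 2: P2: F->2, A->6 (anticipating H). Choose A
Stage 1: P1: O->2, E->5 (anticipating A, H). Choose E
SPE path: E -> A -> H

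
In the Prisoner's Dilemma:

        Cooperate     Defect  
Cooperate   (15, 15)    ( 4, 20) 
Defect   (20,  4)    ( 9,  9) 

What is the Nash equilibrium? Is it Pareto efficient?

(Defect, Defect) is NE; not Pareto efficient

Work:
Defect dominates Cooperate for both players:
If P2 cooperates: Defect (20) > Cooperate (15)
If P2 defects: Defect (9) > Cooperate (4)
NE: (Defect, Defect) with payoff (9, 9)
But (Cooperate, Cooperate) = (15, 15) Pareto dominates (9, 9)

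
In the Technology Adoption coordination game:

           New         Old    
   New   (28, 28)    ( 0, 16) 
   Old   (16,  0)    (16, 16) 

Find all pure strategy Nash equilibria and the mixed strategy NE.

Pure NE: (New, New) and (Old, Old); Mixed NE: p = 0.5714, q = 0.5714

Work:
Check pure NE:
(New, New): (28, 28) - no unilateral deviation beneficial
(Old, Old): (16, 16) - no unilateral deviation beneficial
Mixed NE: P1 plays New with p = 0.5714, P2 plays New with q = 0.5714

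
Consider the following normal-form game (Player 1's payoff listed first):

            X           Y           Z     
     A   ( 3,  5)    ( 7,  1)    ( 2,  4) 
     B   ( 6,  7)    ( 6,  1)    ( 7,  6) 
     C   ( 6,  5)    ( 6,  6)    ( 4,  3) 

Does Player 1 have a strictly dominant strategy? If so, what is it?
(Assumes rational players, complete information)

No strictly dominant strategy exists for Player 1

Work:
A strategy strictly dominates another if it gives a strictly higher payoff against every opponent action. Compare each pair of P1's strategies column-by-column:
  A vs B: [3 vs 6, 7 vs 6, 2 vs 7] → A does not strictly dominate B (column X: 3 ≤ 6)
  A vs C: [3 vs 6, 7 vs 6, 2 vs 4] → A does not strictly dominate C (column X: 3 ≤ 6)
  B vs A: [6 vs 3, 6 vs 7, 7 vs 2] → B does not strictly dominate A (column Y: 6 ≤ 7)
  B vs C: [6 vs 6, 6 vs 6, 7 vs 4] → B does not strictly dominate C (column X: 6 ≤ 6)
  C vs A: [6 vs 3, 6 vs 7, 4 vs 2] → C does not strictly dominate A (column Y: 6 ≤ 7)
  C vs B: [6 vs 6, 6 vs 6, 4 vs 7] → C does not strictly dominate B (column X: 6 ≤ 6)
No single strategy strictly dominates all others → no strictly dominant strategy.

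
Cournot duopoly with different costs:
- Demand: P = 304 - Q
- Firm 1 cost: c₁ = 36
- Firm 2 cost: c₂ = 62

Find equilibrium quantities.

q₁* = 98.0, q₂* = 72.0

Work:
Reaction: q₁ = (304 - 36 - q₂)/2
Reaction: q₂ = (304 - 62 - q₁)/2
Solve simultaneously:
q₁* = (304 - 2×36 + 62)/3 = 98.0
q₂* = (304 - 2×62 + 36)/3 = 72.0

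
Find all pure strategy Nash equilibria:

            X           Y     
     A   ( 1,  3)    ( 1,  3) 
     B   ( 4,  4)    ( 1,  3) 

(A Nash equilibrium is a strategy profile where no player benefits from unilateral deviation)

Nash equilibrium: (A, Y), (B, X)

Work:
Best responses:
  P1 vs X: payoffs [1, 4] → best response B (payoff 4)
  P1 vs Y: payoffs [1, 1] → best response A/B (payoff 1)
  P2 vs A: payoffs [3, 3] → best response X/Y (payoff 3)
  P2 vs B: payoffs [4, 3] → best response X (payoff 4)
Mutual best responses: (A,Y), (B,X) → Nash equilibria.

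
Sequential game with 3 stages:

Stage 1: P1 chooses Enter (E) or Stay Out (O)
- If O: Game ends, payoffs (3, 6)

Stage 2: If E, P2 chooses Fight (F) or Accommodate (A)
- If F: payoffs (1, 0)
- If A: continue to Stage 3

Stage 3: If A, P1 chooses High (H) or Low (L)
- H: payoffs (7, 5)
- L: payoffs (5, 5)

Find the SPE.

SPE: (E, A, H); Outcome (7, 5)

Work:
Stage 3: P1 chooses H (7 vs 5)
Stage 2: P2: F->0, A->5 (anticipating H). Choose A
Stage 1: P1: O->3, E->7 (anticipating A, H). Choose E
SPE path: E -> A -> H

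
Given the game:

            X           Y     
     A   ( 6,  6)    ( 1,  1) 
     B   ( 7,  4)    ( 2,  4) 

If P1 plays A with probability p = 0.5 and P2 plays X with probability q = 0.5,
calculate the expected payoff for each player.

E[P1] = 4.0, E[P2] = 3.75

Work:
E[P1] = p·q·π₁(A,X) + p·(1-q)·π₁(A,Y) + (1-p)·q·π₁(B,X) + (1-p)·(1-q)·π₁(B,Y)
= 0.5·0.5·6 + 0.5·0.5·1 + 0.5·0.5·7 + 0.5·0.5·2
= 4.0

E[P2] = 3.75 (similar calculation)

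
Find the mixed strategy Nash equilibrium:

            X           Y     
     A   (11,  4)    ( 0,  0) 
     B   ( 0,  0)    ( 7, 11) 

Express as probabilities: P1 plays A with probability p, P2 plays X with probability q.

p = 0.7333, q = 0.3889

Work:
Find probabilities that make opponent indifferent:
P2 chooses q to make P1 indifferent between A and B
P1 chooses p to make P2 indifferent between X and Y
Mixed NE: P1 plays (A: 0.7333, B: 0.2667), P2 plays (X: 0.3889, Y: 0.6111)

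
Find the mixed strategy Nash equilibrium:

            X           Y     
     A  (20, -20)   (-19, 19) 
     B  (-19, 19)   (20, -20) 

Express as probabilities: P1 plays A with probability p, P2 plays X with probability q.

p = 0.5, q = 0.5

Work:
Find probabilities that make opponent indifferent:
P2 chooses q to make P1 indifferent between A and B
P1 chooses p to make P2 indifferent between X and Y
Mixed NE: P1 plays (A: 0.5, B: 0.5), P2 plays (X: 0.5, Y: 0.5)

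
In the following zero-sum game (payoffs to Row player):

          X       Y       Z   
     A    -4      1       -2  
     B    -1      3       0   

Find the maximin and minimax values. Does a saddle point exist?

Maximin = -1, Minimax = -1, Saddle: True

Work:
Row minimums: [-4, -1] → maximin = -1
Column maximums: [-1, 3, 0] → minimax = -1
Saddle point exists! Game value = -1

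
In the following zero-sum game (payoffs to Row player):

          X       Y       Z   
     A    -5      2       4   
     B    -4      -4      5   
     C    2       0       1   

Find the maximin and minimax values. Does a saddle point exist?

Maximin = 0, Minimax = 2, Saddle: False

Work:
Row minimums: [-5, -4, 0] → maximin = 0
Column maximums: [2, 2, 5] → minimax = 2
No saddle point (maximin ≠ minimax). Mixed strategy needed.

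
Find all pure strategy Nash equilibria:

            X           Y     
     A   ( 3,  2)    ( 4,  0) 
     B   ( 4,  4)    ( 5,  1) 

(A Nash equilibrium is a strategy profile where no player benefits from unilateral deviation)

Nash equilibrium: (B, X)

Work:
Best responses:
  P1 vs X: payoffs [3, 4] → best response B (payoff 4)
  P1 vs Y: payoffs [4, 5] → best response B (payoff 5)
  P2 vs A: payoffs [2, 0] → best response X (payoff 2)
  P2 vs B: payoffs [4, 1] → best response X (payoff 4)
Mutual best responses: (B,X) → Nash equilibria.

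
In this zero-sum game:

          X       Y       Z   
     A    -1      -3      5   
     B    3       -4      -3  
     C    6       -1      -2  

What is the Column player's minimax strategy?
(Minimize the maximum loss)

Column should play Y, value = -1

Work:
Column player minimizes Row's maximum payoff:
Column X: max payoff to Row = 6
Column Y: max payoff to Row = -1
Column Z: max payoff to Row = 5
Minimum is -1, achieved by column Y.
Minimax strategy: Y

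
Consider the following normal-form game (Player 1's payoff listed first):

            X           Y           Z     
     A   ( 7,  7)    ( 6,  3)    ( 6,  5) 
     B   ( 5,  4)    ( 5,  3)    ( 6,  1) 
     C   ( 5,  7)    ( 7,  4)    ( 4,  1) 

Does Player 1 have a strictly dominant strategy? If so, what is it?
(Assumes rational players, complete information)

No strictly dominant strategy exists for Player 1

Work:
A strategy strictly dominates another if it gives a strictly higher payoff against every opponent action. Compare each pair of P1's strategies column-by-column:
  A vs B: [7 vs 5, 6 vs 5, 6 vs 6] → A does not strictly dominate B (column Z: 6 ≤ 6)
  A vs C: [7 vs 5, 6 vs 7, 6 vs 4] → A does not strictly dominate C (column Y: 6 ≤ 7)
  B vs A: [5 vs 7, 5 vs 6, 6 vs 6] → B does not strictly dominate A (column X: 5 ≤ 7)
  B vs C: [5 vs 5, 5 vs 7, 6 vs 4] → B does not strictly dominate C (column X: 5 ≤ 5)
  C vs A: [5 vs 7, 7 vs 6, 4 vs 6] → C does not strictly dominate A (column X: 5 ≤ 7)
  C vs B: [5 vs 5, 7 vs 5, 4 vs 6] → C does not strictly dominate B (column X: 5 ≤ 5)
No single strategy strictly dominates all others → no strictly dominant strategy.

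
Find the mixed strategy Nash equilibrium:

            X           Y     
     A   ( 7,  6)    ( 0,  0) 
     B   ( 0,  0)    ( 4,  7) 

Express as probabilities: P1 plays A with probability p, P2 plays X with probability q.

p = 0.5385, q = 0.3636

Work:
Find probabilities that make opponent indifferent:
P2 chooses q to make P1 indifferent between A and B
P1 chooses p to make P2 indifferent between X and Y
Mixed NE: P1 plays (A: 0.5385, B: 0.4615), P2 plays (X: 0.3636, Y: 0.6364)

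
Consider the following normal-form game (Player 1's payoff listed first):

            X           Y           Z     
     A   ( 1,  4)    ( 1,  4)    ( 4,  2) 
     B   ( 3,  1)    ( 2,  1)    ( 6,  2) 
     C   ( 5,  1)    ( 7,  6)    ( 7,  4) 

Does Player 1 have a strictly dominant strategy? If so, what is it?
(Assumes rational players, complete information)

Yes, Player 1's strictly dominant strategy is C

Work:
A strategy strictly dominates another if it gives a strictly higher payoff against every opponent action. Compare each pair of P1's strategies column-by-column:
  A vs B: [1 vs 3, 1 vs 2, 4 vs 6] → A does not strictly dominate B (column X: 1 ≤ 3)
  A vs C: [1 vs 5, 1 vs 7, 4 vs 7] → A does not strictly dominate C (column X: 1 ≤ 5)
  B vs A: [3 vs 1, 2 vs 1, 6 vs 4] → B strictly dominates A
  B vs C: [3 vs 5, 2 vs 7, 6 vs 7] → B does not strictly dominate C (column X: 3 ≤ 5)
  C vs A: [5 vs 1, 7 vs 1, 7 vs 4] → C strictly dominates A
  C vs B: [5 vs 3, 7 vs 2, 7 vs 6] → C strictly dominates B
C strictly dominates every other strategy → strictly dominant.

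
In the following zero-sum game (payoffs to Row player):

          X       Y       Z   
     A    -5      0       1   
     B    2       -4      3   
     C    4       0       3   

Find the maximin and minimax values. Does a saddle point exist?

Maximin = 0, Minimax = 0, Saddle: True

Work:
Row minimums: [-5, -4, 0] → maximin = 0
Column maximums: [4, 0, 3] → minimax = 0
Saddle point exists! Game value = 0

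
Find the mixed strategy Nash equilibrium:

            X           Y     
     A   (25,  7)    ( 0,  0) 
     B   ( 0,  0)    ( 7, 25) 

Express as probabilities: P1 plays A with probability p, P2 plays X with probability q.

p = 0.7812, q = 0.2188

Work:
Find probabilities that make opponent indifferent:
P2 chooses q to make P1 indifferent between A and B
P1 chooses p to make P2 indifferent between X and Y
Mixed NE: P1 plays (A: 0.7812, B: 0.2188), P2 plays (X: 0.2188, Y: 0.7812)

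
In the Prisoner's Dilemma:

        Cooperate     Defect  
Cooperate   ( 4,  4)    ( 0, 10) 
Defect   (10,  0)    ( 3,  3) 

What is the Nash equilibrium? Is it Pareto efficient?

(Defect, Defect) is NE; not Pareto efficient

Work:
Defect dominates Cooperate for both players:
If P2 cooperates: Defect (10) > Cooperate (4)
If P2 defects: Defect (3) > Cooperate (0)
NE: (Defect, Defect) with payoff (3, 3)
But (Cooperate, Cooperate) = (4, 4) Pareto dominates (3, 3)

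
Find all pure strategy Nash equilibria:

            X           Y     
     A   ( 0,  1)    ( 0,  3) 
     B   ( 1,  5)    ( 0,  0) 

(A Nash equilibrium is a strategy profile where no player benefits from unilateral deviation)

Nash equilibrium: (A, Y), (B, X)

Work:
Best responses:
  P1 vs X: payoffs [0, 1] → best response B (payoff 1)
  P1 vs Y: payoffs [0, 0] → best response A/B (payoff 0)
  P2 vs A: payoffs [1, 3] → best response Y (payoff 3)
  P2 vs B: payoffs [5, 0] → best response X (payoff 5)
Mutual best responses: (A,Y), (B,X) → Nash equilibria.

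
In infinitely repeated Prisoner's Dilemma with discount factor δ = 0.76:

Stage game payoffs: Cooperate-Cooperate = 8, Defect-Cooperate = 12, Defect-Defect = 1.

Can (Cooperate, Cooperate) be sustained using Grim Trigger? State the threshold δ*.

δ* = 0.3636; since δ = 0.76 ≥ 0.3636, cooperation can be sustained

Work:
For Grim Trigger:
Cooperate forever: 8/(1-δ)
Defect then punished: 12 + 1·δ/(1-δ)
Need: 8/(1-δ) ≥ 12 + 1·δ/(1-δ)
Solving: δ ≥ (T-R)/(T-P) = (12-8)/(12-1) = 0.3636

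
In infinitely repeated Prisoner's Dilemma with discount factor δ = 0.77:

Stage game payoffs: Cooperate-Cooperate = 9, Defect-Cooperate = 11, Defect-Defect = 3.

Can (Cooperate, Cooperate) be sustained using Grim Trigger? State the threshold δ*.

δ* = 0.25; since δ = 0.77 ≥ 0.25, cooperation can be sustained

Work:
For Grim Trigger:
Cooperate forever: 9/(1-δ)
Defect then punished: 11 + 3·δ/(1-δ)
Need: 9/(1-δ) ≥ 11 + 3·δ/(1-δ)
Solving: δ ≥ (T-R)/(T-P) = (11-9)/(11-3) = 0.25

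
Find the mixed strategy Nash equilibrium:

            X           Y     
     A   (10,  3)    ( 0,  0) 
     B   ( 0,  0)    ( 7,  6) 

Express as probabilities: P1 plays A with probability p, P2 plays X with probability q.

p = 0.6667, q = 0.4118

Work:
Find probabilities that make opponent indifferent:
P2 chooses q to make P1 indifferent between A and B
P1 chooses p to make P2 indifferent between X and Y
Mixed NE: P1 plays (A: 0.6667, B: 0.3333), P2 plays (X: 0.4118, Y: 0.5882)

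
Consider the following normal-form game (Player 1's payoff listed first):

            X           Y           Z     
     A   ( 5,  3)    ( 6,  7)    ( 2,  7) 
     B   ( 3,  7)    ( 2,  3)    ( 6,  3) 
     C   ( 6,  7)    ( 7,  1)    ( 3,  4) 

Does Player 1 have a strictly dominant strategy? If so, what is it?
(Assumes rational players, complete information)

No strictly dominant strategy exists for Player 1

Work:
A strategy strictly dominates another if it gives a strictly higher payoff against every opponent action. Compare each pair of P1's strategies column-by-column:
  A vs B: [5 vs 3, 6 vs 2, 2 vs 6] → A does not strictly dominate B (column Z: 2 ≤ 6)
  A vs C: [5 vs 6, 6 vs 7, 2 vs 3] → A does not strictly dominate C (column X: 5 ≤ 6)
  B vs A: [3 vs 5, 2 vs 6, 6 vs 2] → B does not strictly dominate A (column X: 3 ≤ 5)
  B vs C: [3 vs 6, 2 vs 7, 6 vs 3] → B does not strictly dominate C (column X: 3 ≤ 6)
  C vs A: [6 vs 5, 7 vs 6, 3 vs 2] → C strictly dominates A
  C vs B: [6 vs 3, 7 vs 2, 3 vs 6] → C does not strictly dominate B (column Z: 3 ≤ 6)
No single strategy strictly dominates all others → no strictly dominant strategy.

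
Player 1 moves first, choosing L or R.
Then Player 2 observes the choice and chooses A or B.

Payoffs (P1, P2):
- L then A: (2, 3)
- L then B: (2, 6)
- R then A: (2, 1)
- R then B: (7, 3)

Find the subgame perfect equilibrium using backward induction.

P1 plays R, P2 plays B after L and B after R; Payoff (7, 3)

Work:
Backward induction:
After L: P2 chooses B → P1 gets 2
After R: P2 chooses B → P1 gets 7
P1 chooses R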